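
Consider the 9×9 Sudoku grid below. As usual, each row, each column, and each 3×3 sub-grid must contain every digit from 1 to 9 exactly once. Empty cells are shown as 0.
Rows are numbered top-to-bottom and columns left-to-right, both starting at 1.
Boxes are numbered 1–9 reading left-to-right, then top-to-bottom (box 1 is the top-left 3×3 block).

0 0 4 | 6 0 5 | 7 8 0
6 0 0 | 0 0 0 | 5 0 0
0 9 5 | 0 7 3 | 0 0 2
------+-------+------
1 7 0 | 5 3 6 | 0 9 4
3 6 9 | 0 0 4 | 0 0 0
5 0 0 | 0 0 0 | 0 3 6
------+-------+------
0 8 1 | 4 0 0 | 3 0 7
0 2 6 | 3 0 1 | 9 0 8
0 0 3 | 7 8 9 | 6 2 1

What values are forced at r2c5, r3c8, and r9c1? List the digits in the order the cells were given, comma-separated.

For r2c5:
  Consider where 4 can go in box 2.
  r1c5 is out (row 1 already has a 4).
  r2c4 is out (column 4 already has a 4).
  r2c6 is out (column 6 already has a 4).
  r3c4 is out (column 4 already has a 4).
  So the only cell in box 2 that can hold 4 is r2c5.
  So r2c5 = 4.
For r3c8:
  Consider where 6 can go in box 3.
  r1c9 is out (row 1 already has a 6).
  r2c8 is out (row 2 already has a 6).
  r2c9 is out (row 2 already has a 6).
  r3c7 is out (column 7 already has a 6).
  So the only cell in box 3 that can hold 6 is r3c8.
  So r3c8 = 6.
For r9c1:
  Row 9 already contains {1, 2, 3, 6, 7, 8, 9}.
  Column 1 already contains {1, 3, 5, 6}.
  Its 3×3 block (box 7) already contains {1, 2, 3, 6, 8}.
  The only value from 1–9 not eliminated is 4, so r9c1 = 4.

4,6,4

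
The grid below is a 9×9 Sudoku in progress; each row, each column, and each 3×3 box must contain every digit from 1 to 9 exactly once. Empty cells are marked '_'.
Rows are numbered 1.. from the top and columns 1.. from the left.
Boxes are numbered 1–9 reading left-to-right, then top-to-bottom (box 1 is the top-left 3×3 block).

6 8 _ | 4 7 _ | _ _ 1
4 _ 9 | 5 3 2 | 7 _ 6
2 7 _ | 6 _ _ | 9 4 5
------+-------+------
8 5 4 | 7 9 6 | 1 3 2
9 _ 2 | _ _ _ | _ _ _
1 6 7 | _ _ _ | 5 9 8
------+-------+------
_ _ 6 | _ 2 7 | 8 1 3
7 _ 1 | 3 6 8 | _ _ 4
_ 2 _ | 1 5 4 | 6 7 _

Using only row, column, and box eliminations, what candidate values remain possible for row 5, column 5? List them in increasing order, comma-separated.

Row 5 already contains {2, 9}.
Column 5 already contains {2, 3, 5, 6, 7, 9}.
Its 3×3 block (box 5) already contains {6, 7, 9}.
Removing those from 1–9 leaves {1, 4, 8} as the candidates for row 5, column 5.

1,4,8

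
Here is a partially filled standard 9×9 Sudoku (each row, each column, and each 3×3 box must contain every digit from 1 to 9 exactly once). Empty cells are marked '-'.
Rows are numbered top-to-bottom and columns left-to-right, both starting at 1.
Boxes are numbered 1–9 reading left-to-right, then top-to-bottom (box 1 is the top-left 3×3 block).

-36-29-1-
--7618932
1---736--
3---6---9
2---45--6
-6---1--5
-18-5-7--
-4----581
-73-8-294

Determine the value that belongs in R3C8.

Cell R3C8 itself could take any of {4, 5} by direct elimination.
Consider where 5 can go in column 8.
R4C8 is out (box 6 already has a 5).
R5C8 is out (row 5 already has a 5).
R6C8 is out (row 6 already has a 5).
R7C8 is out (row 7 already has a 5).
So the only cell in column 8 that can hold 5 is R3C8.
Therefore R3C8 = 5.

5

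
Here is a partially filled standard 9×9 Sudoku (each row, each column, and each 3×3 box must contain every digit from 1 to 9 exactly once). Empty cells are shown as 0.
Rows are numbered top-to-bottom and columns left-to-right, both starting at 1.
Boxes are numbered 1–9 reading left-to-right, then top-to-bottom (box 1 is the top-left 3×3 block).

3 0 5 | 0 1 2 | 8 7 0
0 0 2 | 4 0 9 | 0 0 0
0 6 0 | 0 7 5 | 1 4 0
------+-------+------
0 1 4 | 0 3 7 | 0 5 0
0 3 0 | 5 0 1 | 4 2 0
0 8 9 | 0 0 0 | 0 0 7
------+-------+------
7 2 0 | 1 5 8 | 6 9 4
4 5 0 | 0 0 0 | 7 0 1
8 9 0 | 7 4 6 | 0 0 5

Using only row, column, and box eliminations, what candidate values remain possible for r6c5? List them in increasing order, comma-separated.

Row 6 already contains {7, 8, 9}.
Column 5 already contains {1, 3, 4, 5, 7}.
Its 3×3 block (box 5) already contains {1, 3, 5, 7}.
Removing those from 1–9 leaves {2, 6} as the candidates for r6c5.

2,6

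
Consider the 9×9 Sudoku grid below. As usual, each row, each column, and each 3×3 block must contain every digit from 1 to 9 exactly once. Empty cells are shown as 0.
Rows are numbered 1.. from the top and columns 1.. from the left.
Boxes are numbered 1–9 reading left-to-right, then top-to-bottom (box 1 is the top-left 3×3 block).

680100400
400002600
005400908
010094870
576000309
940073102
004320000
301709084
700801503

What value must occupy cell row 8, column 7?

Row 8 already contains {1, 3, 4, 7, 8, 9}.
Column 7 already contains {1, 3, 4, 5, 6, 8, 9}.
Its 3×3 block (box 9) already contains {3, 4, 5, 8}.
The only value from 1–9 not eliminated is 2, so row 8, column 7 = 2.

2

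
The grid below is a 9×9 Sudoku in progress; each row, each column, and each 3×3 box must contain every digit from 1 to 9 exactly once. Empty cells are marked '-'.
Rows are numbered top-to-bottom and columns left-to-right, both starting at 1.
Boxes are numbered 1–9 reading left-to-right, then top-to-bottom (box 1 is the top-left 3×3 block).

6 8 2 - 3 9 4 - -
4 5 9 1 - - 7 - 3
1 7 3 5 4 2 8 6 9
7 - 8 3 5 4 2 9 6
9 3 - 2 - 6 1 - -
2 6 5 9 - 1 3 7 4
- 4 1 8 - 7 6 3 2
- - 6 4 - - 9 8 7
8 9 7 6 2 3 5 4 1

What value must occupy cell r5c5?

7

Cell r5c5 itself could take any of {7, 8} by direct elimination.
Consider where 7 can go in column 5.
r2c5 is out (row 2 already has a 7).
r6c5 is out (row 6 already has a 7).
r7c5 is out (row 7 already has a 7).
r8c5 is out (row 8 already has a 7).
So the only cell in column 5 that can hold 7 is r5c5.
Therefore r5c5 = 7.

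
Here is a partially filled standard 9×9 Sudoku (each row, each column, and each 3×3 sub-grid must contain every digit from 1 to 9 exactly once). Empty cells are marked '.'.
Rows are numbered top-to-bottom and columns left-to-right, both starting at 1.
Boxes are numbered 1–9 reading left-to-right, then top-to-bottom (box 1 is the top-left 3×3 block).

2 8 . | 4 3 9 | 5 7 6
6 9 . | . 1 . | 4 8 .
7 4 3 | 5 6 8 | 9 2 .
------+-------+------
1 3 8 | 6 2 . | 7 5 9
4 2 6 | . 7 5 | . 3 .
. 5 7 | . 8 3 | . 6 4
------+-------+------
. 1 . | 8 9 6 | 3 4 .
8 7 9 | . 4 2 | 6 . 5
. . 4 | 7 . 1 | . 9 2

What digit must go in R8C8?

Row 8 already contains {2, 4, 5, 6, 7, 8, 9}.
Column 8 already contains {2, 3, 4, 5, 6, 7, 8, 9}.
Its 3×3 block (box 9) already contains {2, 3, 4, 5, 6, 9}.
The only value from 1–9 not eliminated is 1, so R8C8 = 1.

1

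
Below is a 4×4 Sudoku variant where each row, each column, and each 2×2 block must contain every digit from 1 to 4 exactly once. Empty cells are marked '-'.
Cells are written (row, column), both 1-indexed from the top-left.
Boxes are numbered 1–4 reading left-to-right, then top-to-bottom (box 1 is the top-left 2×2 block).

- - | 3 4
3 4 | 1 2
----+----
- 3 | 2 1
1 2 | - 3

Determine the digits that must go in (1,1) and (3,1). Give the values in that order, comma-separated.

2,4

For (1,1):
  Row 1 already contains {3, 4}.
  Column 1 already contains {1, 3}.
  Its 2×2 block (box 1) already contains {3, 4}.
  The only value from 1–4 not eliminated is 2, so (1,1) = 2.
For (3,1):
  Row 3 already contains {1, 2, 3}.
  Column 1 already contains {1, 3}.
  Its 2×2 block (box 3) already contains {1, 2, 3}.
  The only value from 1–4 not eliminated is 4, so (3,1) = 4.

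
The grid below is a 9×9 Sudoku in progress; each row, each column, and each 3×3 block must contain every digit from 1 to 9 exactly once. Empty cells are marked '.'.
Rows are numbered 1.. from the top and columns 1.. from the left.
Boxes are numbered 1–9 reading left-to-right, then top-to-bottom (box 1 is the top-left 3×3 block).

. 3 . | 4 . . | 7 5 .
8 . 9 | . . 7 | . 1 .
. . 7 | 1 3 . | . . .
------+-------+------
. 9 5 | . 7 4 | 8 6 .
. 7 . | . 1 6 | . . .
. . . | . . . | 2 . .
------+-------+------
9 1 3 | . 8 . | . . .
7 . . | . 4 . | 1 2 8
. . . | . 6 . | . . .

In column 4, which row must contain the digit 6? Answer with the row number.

2

Consider where 6 can go in column 4.
row 4, column 4 is out (row 4 already has a 6). row 5, column 4 is out (row 5 already has a 6). row 6, column 4 is out (box 5 already has a 6). row 7, column 4 is out (box 8 already has a 6). The remaining empty cells in column 4 are similarly blocked.
So the only cell in column 4 that can hold 6 is row 2, column 4.
That is row 2.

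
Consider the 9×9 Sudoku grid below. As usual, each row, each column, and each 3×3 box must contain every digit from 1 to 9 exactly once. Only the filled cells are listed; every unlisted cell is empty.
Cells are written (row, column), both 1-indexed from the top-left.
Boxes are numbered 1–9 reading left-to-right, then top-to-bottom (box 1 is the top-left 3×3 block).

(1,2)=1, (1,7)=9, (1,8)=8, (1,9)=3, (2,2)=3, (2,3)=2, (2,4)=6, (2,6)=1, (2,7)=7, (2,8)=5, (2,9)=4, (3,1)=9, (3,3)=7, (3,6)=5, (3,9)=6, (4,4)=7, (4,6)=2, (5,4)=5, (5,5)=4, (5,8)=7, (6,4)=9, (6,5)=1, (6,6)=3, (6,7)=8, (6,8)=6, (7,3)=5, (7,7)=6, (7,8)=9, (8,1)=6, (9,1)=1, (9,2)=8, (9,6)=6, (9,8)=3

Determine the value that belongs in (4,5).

6

Cell (4,5) itself could take any of {6, 8} by direct elimination.
Consider where 6 can go in box 5.
(5,6) is out (column 6 already has a 6).
So the only cell in box 5 that can hold 6 is (4,5).
Therefore (4,5) = 6.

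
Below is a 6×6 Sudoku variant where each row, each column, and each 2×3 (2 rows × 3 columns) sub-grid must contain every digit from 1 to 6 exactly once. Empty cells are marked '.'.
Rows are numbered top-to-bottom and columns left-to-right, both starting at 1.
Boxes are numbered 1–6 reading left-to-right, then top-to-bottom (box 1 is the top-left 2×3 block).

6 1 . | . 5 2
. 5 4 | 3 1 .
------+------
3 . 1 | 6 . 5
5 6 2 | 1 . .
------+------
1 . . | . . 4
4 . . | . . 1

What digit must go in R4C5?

4

Cell R4C5 itself could take any of {3, 4} by direct elimination.
Consider where 4 can go in row 4.
R4C6 is out (column 6 already has a 4).
So the only cell in row 4 that can hold 4 is R4C5.
Therefore R4C5 = 4.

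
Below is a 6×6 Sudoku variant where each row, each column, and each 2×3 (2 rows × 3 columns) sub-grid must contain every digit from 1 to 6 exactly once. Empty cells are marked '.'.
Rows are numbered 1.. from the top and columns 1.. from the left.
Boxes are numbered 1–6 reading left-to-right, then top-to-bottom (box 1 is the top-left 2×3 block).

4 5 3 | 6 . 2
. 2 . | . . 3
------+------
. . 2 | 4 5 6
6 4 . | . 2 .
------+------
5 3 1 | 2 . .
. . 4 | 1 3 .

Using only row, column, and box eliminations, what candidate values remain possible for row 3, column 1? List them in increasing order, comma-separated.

Row 3 already contains {2, 4, 5, 6}.
Column 1 already contains {4, 5, 6}.
Its 2×3 block (box 3) already contains {2, 4, 6}.
Removing those from 1–6 leaves {1, 3} as the candidates for row 3, column 1.

1,3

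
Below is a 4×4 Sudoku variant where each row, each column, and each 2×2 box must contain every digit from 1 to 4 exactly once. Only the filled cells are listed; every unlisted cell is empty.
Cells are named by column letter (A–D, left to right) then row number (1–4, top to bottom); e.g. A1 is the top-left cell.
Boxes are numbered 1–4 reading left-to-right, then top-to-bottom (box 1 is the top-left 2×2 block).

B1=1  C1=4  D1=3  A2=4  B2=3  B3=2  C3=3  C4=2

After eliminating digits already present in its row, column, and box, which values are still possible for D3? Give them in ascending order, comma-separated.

Row 3 already contains {2, 3}.
Column D already contains {3}.
Its 2×2 block (box 4) already contains {2, 3}.
Removing those from 1–4 leaves {1, 4} as the candidates for D3.

1,4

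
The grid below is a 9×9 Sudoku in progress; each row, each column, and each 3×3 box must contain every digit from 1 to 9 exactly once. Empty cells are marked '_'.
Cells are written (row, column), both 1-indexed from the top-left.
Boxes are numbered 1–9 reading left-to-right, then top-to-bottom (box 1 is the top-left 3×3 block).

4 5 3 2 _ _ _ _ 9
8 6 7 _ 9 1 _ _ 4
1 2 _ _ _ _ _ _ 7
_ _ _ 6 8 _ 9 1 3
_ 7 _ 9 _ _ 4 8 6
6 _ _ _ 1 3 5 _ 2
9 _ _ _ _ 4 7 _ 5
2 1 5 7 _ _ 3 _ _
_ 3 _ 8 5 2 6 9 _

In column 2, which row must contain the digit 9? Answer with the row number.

Consider where 9 can go in column 2.
(4,2) is out (row 4 already has a 9).
(7,2) is out (row 7 already has a 9).
So the only cell in column 2 that can hold 9 is (6,2).
That is row 6.

6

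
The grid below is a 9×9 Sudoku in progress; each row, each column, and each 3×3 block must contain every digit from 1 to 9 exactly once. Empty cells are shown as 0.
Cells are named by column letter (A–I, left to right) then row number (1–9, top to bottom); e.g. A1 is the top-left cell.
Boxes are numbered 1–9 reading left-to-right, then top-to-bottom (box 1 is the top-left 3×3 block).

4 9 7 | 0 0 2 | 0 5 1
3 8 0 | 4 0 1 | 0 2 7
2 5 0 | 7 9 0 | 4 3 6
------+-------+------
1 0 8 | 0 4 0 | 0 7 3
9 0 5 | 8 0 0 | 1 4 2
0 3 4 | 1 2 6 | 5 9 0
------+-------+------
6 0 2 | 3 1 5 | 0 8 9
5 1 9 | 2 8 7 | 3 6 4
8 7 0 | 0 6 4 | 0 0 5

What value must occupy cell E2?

Row 2 already contains {1, 2, 3, 4, 7, 8}.
Column E already contains {1, 2, 4, 6, 8, 9}.
Its 3×3 block (box 2) already contains {1, 2, 4, 7, 9}.
The only value from 1–9 not eliminated is 5, so E2 = 5.

5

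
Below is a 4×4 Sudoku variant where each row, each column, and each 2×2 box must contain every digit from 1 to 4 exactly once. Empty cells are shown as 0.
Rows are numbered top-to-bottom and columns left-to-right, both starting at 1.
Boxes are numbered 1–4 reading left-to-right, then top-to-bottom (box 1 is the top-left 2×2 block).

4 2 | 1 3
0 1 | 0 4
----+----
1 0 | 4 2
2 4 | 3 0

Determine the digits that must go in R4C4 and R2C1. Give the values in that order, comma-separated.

For R4C4:
  Row 4 already contains {2, 3, 4}.
  Column 4 already contains {2, 3, 4}.
  Its 2×2 block (box 4) already contains {2, 3, 4}.
  The only value from 1–4 not eliminated is 1, so R4C4 = 1.
For R2C1:
  Row 2 already contains {1, 4}.
  Column 1 already contains {1, 2, 4}.
  Its 2×2 block (box 1) already contains {1, 2, 4}.
  The only value from 1–4 not eliminated is 3, so R2C1 = 3.

1,3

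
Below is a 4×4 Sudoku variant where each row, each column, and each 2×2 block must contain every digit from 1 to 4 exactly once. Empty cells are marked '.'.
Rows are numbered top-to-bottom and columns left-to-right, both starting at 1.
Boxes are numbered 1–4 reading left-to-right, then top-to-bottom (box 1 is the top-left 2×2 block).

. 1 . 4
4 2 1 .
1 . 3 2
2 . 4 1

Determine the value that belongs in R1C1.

Row 1 already contains {1, 4}.
Column 1 already contains {1, 2, 4}.
Its 2×2 block (box 1) already contains {1, 2, 4}.
The only value from 1–4 not eliminated is 3, so R1C1 = 3.

3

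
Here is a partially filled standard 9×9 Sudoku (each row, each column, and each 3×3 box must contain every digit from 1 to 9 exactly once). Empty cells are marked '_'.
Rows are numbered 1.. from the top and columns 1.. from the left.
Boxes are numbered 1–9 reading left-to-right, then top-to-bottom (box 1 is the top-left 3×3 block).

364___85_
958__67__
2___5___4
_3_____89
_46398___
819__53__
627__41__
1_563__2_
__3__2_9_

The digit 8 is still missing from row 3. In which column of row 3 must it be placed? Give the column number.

4

Consider where 8 can go in row 3.
row 3, column 2 is out (box 1 already has a 8).
row 3, column 3 is out (column 3 already has a 8).
row 3, column 6 is out (column 6 already has a 8).
row 3, column 7 is out (column 7 already has a 8).
row 3, column 8 is out (column 8 already has a 8).
So the only cell in row 3 that can hold 8 is row 3, column 4.
That is column 4.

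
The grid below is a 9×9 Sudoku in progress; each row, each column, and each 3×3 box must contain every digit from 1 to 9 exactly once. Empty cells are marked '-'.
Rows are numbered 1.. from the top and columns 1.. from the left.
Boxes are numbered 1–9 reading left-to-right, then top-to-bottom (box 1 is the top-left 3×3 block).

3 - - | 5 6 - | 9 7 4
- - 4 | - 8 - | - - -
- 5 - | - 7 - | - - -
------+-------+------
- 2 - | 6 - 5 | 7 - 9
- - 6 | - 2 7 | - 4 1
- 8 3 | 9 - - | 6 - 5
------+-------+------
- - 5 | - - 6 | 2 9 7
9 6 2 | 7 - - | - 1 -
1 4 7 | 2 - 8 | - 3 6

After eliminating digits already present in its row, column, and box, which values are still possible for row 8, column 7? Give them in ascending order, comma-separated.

4,5,8

Row 8 already contains {1, 2, 6, 7, 9}.
Column 7 already contains {2, 6, 7, 9}.
Its 3×3 block (box 9) already contains {1, 2, 3, 6, 7, 9}.
Removing those from 1–9 leaves {4, 5, 8} as the candidates for row 8, column 7.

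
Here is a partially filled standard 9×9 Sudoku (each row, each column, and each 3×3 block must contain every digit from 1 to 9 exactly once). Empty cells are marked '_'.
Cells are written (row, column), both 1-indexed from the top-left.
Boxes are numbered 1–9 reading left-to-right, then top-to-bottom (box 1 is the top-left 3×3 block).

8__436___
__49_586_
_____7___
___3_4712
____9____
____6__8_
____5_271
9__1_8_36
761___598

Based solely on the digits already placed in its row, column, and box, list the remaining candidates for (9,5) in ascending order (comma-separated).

Row 9 already contains {1, 5, 6, 7, 8, 9}.
Column 5 already contains {3, 5, 6, 9}.
Its 3×3 block (box 8) already contains {1, 5, 8}.
Removing those from 1–9 leaves {2, 4} as the candidates for (9,5).

2,4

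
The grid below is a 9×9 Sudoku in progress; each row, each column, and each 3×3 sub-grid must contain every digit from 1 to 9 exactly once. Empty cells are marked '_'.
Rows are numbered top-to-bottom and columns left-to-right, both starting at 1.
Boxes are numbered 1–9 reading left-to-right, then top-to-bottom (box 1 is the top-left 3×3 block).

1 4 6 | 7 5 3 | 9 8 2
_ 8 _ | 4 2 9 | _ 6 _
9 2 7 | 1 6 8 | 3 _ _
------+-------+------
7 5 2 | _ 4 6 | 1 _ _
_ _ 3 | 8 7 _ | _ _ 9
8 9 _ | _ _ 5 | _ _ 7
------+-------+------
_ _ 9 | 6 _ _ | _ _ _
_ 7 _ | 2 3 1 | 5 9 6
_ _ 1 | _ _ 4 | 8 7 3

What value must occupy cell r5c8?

5

Cell r5c8 itself could take any of {2, 4, 5} by direct elimination.
Consider where 5 can go in row 5.
r5c1 is out (box 4 already has a 5).
r5c2 is out (column 2 already has a 5).
r5c6 is out (column 6 already has a 5).
r5c7 is out (column 7 already has a 5).
So the only cell in row 5 that can hold 5 is r5c8.
Therefore r5c8 = 5.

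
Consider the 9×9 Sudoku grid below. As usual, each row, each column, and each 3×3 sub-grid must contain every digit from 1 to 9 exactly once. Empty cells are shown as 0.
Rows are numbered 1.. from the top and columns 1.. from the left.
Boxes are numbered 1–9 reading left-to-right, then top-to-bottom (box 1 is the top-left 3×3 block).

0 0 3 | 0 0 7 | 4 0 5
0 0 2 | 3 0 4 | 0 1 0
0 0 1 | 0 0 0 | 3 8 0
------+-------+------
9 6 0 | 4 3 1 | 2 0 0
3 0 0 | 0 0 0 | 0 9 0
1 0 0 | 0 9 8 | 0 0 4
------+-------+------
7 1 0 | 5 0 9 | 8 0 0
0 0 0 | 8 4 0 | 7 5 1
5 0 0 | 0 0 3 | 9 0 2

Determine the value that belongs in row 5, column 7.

Cell row 5, column 7 itself could take any of {1, 5, 6} by direct elimination.
Consider where 1 can go in row 5.
row 5, column 2 is out (column 2 already has a 1). row 5, column 3 is out (column 3 already has a 1). row 5, column 4 is out (box 5 already has a 1). row 5, column 5 is out (box 5 already has a 1). The remaining empty cells in row 5 are similarly blocked.
So the only cell in row 5 that can hold 1 is row 5, column 7.
Therefore row 5, column 7 = 1.

1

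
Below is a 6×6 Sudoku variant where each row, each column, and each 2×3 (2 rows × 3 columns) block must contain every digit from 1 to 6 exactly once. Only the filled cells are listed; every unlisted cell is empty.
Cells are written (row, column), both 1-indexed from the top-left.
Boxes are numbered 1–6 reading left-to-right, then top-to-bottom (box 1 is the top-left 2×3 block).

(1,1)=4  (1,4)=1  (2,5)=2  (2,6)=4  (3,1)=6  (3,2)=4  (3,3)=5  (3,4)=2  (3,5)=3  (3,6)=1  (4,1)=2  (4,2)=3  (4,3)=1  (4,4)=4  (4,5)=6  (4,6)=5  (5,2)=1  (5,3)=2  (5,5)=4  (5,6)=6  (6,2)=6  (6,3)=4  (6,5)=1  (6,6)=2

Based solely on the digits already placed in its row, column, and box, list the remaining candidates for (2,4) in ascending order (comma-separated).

3,5,6

Row 2 already contains {2, 4}.
Column 4 already contains {1, 2, 4}.
Its 2×3 block (box 2) already contains {1, 2, 4}.
Removing those from 1–6 leaves {3, 5, 6} as the candidates for (2,4).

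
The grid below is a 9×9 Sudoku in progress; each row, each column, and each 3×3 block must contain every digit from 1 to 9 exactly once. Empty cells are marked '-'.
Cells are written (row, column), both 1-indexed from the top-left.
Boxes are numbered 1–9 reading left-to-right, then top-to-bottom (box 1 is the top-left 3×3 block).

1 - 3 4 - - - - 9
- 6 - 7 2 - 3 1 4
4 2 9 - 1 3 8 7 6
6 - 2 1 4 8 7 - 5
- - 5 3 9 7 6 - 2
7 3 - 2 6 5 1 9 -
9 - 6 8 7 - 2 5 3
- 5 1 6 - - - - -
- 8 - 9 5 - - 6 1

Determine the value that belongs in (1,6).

Row 1 already contains {1, 3, 4, 9}.
Column 6 already contains {3, 5, 7, 8}.
Its 3×3 block (box 2) already contains {1, 2, 3, 4, 7}.
The only value from 1–9 not eliminated is 6, so (1,6) = 6.

6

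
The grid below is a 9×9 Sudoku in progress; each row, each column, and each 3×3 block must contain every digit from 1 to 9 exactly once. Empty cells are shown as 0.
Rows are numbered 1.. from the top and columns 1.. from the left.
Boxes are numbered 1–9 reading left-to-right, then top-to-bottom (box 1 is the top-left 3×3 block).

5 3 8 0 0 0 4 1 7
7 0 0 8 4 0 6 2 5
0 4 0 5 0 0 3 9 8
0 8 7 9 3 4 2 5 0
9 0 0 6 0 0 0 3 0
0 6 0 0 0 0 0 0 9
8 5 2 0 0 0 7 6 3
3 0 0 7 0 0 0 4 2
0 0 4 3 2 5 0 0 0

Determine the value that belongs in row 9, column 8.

8

Row 9 already contains {2, 3, 4, 5}.
Column 8 already contains {1, 2, 3, 4, 5, 6, 9}.
Its 3×3 block (box 9) already contains {2, 3, 4, 6, 7}.
The only value from 1–9 not eliminated is 8, so row 9, column 8 = 8.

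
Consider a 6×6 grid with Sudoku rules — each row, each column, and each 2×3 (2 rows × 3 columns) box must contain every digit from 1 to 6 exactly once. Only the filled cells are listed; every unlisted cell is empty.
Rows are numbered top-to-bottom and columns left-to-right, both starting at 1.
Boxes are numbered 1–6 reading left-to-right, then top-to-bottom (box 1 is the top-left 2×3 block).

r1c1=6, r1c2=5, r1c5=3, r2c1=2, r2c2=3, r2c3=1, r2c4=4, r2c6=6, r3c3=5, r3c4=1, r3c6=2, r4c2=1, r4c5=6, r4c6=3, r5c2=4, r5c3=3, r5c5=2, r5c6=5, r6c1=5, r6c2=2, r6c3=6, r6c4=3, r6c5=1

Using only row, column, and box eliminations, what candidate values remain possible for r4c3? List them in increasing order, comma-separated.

Row 4 already contains {1, 3, 6}.
Column 3 already contains {1, 3, 5, 6}.
Its 2×3 block (box 3) already contains {1, 5}.
Removing those from 1–6 leaves {2, 4} as the candidates for r4c3.

2,4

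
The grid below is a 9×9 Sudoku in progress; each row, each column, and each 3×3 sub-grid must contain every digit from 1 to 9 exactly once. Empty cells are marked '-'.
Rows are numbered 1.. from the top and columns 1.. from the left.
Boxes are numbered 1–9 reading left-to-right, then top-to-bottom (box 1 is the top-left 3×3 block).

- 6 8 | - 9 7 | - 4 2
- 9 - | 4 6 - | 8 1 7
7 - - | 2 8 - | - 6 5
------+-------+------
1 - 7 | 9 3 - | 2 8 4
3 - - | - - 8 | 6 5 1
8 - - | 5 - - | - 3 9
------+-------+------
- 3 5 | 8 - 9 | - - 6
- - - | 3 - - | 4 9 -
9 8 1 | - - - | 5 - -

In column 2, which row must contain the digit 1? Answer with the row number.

3

Consider where 1 can go in column 2.
row 4, column 2 is out (row 4 already has a 1).
row 5, column 2 is out (row 5 already has a 1).
row 6, column 2 is out (box 4 already has a 1).
row 8, column 2 is out (box 7 already has a 1).
So the only cell in column 2 that can hold 1 is row 3, column 2.
That is row 3.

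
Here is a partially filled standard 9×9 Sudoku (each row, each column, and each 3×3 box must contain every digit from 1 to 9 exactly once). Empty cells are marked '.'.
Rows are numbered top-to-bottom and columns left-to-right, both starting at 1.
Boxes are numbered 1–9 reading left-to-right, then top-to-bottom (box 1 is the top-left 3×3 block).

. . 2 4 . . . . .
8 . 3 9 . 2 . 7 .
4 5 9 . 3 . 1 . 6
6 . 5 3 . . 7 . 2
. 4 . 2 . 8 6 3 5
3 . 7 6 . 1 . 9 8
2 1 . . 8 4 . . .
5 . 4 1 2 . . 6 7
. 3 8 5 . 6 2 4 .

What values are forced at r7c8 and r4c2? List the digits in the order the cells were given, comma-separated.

For r7c8:
  Row 7 already contains {1, 2, 4, 8}.
  Column 8 already contains {3, 4, 6, 7, 9}.
  Its 3×3 block (box 9) already contains {2, 4, 6, 7}.
  The only value from 1–9 not eliminated is 5, so r7c8 = 5.
For r4c2:
  Consider where 8 can go in column 2.
  r1c2 is out (box 1 already has a 8).
  r2c2 is out (row 2 already has a 8).
  r6c2 is out (row 6 already has a 8).
  r8c2 is out (box 7 already has a 8).
  So the only cell in column 2 that can hold 8 is r4c2.
  So r4c2 = 8.

5,8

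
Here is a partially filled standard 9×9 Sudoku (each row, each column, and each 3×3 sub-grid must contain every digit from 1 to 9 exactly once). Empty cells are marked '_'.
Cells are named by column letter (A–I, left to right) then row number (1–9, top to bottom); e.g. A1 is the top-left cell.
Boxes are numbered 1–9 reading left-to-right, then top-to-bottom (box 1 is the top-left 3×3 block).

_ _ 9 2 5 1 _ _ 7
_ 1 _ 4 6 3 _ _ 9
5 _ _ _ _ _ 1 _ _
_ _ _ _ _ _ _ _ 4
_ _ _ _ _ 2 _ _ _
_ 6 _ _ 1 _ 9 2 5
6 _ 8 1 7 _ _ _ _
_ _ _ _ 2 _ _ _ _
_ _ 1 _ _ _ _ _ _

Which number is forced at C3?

Cell C3 itself could take any of {2, 3, 4, 6, 7} by direct elimination.
Consider where 6 can go in box 1.
A1 is out (column A already has a 6).
B1 is out (column B already has a 6).
A2 is out (row 2 already has a 6).
C2 is out (row 2 already has a 6).
B3 is out (column B already has a 6).
So the only cell in box 1 that can hold 6 is C3.
Therefore C3 = 6.

6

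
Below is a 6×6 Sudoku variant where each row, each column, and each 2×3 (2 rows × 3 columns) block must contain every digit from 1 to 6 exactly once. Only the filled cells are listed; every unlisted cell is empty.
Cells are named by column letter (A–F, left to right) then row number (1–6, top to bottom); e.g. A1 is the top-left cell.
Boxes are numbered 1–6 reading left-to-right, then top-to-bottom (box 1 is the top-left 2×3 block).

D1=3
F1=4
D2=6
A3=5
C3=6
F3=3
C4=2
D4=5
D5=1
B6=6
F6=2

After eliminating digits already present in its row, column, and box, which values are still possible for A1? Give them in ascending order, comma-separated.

1,2,6

Row 1 already contains {3, 4}.
Column A already contains {5}.
Its 2×3 block (box 1) already contains {}.
Removing those from 1–6 leaves {1, 2, 6} as the candidates for A1.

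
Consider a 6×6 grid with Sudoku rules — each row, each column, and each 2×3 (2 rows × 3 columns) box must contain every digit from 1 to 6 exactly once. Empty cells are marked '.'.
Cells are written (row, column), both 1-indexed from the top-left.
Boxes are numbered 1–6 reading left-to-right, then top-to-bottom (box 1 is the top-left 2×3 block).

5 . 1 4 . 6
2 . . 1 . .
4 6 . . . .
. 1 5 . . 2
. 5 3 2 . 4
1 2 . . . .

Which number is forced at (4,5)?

Cell (4,5) itself could take any of {3, 4, 6} by direct elimination.
Consider where 4 can go in box 4.
(3,4) is out (row 3 already has a 4).
(3,5) is out (row 3 already has a 4).
(3,6) is out (row 3 already has a 4).
(4,4) is out (column 4 already has a 4).
So the only cell in box 4 that can hold 4 is (4,5).
Therefore (4,5) = 4.

4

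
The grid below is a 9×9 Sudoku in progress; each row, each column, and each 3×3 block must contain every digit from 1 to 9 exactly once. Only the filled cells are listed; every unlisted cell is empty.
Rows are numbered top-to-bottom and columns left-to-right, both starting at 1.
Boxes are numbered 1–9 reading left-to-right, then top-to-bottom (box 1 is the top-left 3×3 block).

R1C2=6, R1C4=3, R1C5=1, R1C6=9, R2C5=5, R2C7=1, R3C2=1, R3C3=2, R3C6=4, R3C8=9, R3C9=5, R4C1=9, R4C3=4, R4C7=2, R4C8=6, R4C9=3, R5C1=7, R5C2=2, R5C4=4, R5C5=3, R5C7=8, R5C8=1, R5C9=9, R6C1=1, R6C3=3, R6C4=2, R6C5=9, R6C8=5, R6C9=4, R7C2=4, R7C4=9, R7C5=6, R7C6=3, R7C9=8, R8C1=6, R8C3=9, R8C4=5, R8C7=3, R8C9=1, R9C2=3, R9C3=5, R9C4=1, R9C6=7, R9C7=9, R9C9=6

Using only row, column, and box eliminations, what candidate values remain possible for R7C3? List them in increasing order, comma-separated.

1,7

Row 7 already contains {3, 4, 6, 8, 9}.
Column 3 already contains {2, 3, 4, 5, 9}.
Its 3×3 block (box 7) already contains {3, 4, 5, 6, 9}.
Removing those from 1–9 leaves {1, 7} as the candidates for R7C3.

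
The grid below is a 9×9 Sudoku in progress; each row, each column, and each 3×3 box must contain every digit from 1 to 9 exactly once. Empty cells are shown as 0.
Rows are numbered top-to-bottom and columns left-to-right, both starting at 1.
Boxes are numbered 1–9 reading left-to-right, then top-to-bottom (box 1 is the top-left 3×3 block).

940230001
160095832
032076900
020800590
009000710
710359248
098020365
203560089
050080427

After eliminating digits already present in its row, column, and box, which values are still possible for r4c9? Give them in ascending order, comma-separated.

3,6

Row 4 already contains {2, 5, 8, 9}.
Column 9 already contains {1, 2, 5, 7, 8, 9}.
Its 3×3 block (box 6) already contains {1, 2, 4, 5, 7, 8, 9}.
Removing those from 1–9 leaves {3, 6} as the candidates for r4c9.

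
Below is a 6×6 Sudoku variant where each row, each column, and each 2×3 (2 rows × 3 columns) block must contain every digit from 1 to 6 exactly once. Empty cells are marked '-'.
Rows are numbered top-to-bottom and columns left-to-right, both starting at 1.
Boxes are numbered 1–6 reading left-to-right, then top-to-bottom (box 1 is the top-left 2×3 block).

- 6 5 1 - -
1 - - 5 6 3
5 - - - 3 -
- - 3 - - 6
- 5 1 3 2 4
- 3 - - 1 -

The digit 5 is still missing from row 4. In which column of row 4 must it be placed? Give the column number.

5

Consider where 5 can go in row 4.
R4C1 is out (column 1 already has a 5).
R4C2 is out (column 2 already has a 5).
R4C4 is out (column 4 already has a 5).
So the only cell in row 4 that can hold 5 is R4C5.
That is column 5.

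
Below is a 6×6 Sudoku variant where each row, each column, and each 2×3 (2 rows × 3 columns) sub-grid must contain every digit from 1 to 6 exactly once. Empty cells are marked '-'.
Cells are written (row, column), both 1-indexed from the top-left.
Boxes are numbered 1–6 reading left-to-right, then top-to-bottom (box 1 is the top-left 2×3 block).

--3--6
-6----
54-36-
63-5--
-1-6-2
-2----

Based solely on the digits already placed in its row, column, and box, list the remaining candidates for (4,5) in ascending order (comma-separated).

Row 4 already contains {3, 5, 6}.
Column 5 already contains {6}.
Its 2×3 block (box 4) already contains {3, 5, 6}.
Removing those from 1–6 leaves {1, 2, 4} as the candidates for (4,5).

1,2,4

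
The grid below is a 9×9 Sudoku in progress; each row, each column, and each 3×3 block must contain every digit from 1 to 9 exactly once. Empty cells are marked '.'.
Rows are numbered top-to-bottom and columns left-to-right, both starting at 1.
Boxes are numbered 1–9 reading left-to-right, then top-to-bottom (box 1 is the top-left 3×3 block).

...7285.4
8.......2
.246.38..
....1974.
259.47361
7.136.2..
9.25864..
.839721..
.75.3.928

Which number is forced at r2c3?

Cell r2c3 itself could take any of {6, 7} by direct elimination.
Consider where 7 can go in box 1.
r1c1 is out (row 1 already has a 7).
r1c2 is out (row 1 already has a 7).
r1c3 is out (row 1 already has a 7).
r2c2 is out (column 2 already has a 7).
r3c1 is out (column 1 already has a 7).
So the only cell in box 1 that can hold 7 is r2c3.
Therefore r2c3 = 7.

7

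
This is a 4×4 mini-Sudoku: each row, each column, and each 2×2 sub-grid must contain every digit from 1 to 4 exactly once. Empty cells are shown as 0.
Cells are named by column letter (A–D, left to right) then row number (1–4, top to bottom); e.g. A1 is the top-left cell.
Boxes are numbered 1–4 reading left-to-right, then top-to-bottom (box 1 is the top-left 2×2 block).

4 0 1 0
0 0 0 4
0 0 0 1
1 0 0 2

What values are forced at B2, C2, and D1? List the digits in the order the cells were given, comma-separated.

1,2,3

For B2:
  Consider where 1 can go in row 2.
  A2 is out (column A already has a 1).
  C2 is out (column C already has a 1).
  So the only cell in row 2 that can hold 1 is B2.
  So B2 = 1.
For C2:
  Consider where 2 can go in column C.
  C3 is out (box 4 already has a 2).
  C4 is out (row 4 already has a 2).
  So the only cell in column C that can hold 2 is C2.
  So C2 = 2.
For D1:
  Row 1 already contains {1, 4}.
  Column D already contains {1, 2, 4}.
  Its 2×2 block (box 2) already contains {1, 4}.
  The only value from 1–4 not eliminated is 3, so D1 = 3.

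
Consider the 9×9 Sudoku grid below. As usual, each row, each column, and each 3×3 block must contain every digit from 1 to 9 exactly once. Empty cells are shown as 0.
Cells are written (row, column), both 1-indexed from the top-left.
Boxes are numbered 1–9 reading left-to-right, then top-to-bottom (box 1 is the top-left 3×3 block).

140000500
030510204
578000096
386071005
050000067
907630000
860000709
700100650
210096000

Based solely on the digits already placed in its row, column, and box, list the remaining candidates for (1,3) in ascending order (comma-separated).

Row 1 already contains {1, 4, 5}.
Column 3 already contains {6, 7, 8}.
Its 3×3 block (box 1) already contains {1, 3, 4, 5, 7, 8}.
Removing those from 1–9 leaves {2, 9} as the candidates for (1,3).

2,9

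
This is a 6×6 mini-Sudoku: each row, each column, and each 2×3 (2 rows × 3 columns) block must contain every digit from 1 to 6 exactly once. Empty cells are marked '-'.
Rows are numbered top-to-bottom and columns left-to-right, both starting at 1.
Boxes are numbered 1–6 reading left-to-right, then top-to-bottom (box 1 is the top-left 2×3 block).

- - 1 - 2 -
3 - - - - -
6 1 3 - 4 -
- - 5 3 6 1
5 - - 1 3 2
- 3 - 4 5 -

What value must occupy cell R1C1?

4

Row 1 already contains {1, 2}.
Column 1 already contains {3, 5, 6}.
Its 2×3 block (box 1) already contains {1, 3}.
The only value from 1–6 not eliminated is 4, so R1C1 = 4.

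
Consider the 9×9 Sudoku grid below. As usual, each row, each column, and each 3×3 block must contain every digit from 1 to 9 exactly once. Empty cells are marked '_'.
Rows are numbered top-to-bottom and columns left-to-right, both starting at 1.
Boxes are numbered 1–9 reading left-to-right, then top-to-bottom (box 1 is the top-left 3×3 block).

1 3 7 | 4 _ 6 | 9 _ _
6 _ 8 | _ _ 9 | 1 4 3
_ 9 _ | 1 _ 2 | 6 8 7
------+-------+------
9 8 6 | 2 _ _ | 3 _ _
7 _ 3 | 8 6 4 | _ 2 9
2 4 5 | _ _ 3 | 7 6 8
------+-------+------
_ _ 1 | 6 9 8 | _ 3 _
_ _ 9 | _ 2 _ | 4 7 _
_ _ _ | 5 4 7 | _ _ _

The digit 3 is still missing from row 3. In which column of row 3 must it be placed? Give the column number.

Consider where 3 can go in row 3.
R3C1 is out (box 1 already has a 3).
R3C3 is out (column 3 already has a 3).
So the only cell in row 3 that can hold 3 is R3C5.
That is column 5.

5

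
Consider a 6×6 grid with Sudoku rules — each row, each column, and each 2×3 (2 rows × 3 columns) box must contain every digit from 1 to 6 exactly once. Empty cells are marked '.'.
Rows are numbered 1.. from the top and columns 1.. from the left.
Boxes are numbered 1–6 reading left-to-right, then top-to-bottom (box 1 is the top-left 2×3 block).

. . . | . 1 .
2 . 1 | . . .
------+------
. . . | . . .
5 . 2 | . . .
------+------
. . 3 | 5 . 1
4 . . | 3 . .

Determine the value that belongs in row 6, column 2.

Cell row 6, column 2 itself could take any of {1, 2, 5, 6} by direct elimination.
Consider where 1 can go in box 5.
row 5, column 1 is out (row 5 already has a 1).
row 5, column 2 is out (row 5 already has a 1).
row 6, column 3 is out (column 3 already has a 1).
So the only cell in box 5 that can hold 1 is row 6, column 2.
Therefore row 6, column 2 = 1.

1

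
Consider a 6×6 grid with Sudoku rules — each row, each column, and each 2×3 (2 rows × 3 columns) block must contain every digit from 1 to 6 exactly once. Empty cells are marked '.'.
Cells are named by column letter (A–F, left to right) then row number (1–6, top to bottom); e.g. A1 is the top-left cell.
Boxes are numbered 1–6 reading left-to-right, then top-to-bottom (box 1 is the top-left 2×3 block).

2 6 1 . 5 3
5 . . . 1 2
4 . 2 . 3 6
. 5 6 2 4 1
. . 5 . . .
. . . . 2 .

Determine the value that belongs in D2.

6

Cell D2 itself could take any of {4, 6} by direct elimination.
Consider where 6 can go in row 2.
B2 is out (column B already has a 6).
C2 is out (column C already has a 6).
So the only cell in row 2 that can hold 6 is D2.
Therefore D2 = 6.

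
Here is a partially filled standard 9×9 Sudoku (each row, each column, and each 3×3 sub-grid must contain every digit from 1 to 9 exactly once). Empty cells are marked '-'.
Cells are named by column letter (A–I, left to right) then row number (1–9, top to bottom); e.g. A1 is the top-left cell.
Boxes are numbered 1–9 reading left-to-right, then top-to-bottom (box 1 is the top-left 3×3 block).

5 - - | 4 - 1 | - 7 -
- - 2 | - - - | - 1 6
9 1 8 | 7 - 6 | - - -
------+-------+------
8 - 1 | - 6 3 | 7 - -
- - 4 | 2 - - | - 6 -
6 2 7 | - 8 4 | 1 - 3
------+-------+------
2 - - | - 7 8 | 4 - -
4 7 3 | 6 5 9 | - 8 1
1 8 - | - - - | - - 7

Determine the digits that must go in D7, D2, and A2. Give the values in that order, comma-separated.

1,8,7

For D7:
  Consider where 1 can go in box 8.
  D9 is out (row 9 already has a 1).
  E9 is out (row 9 already has a 1).
  F9 is out (row 9 already has a 1).
  So the only cell in box 8 that can hold 1 is D7.
  So D7 = 1.
For D2:
  Consider where 8 can go in column D.
  D4 is out (row 4 already has a 8).
  D6 is out (row 6 already has a 8).
  D7 is out (row 7 already has a 8).
  D9 is out (row 9 already has a 8).
  So the only cell in column D that can hold 8 is D2.
  So D2 = 8.
For A2:
  Consider where 7 can go in row 2.
  B2 is out (column B already has a 7).
  D2 is out (column D already has a 7).
  E2 is out (column E already has a 7).
  F2 is out (box 2 already has a 7).
  G2 is out (column G already has a 7).
  So the only cell in row 2 that can hold 7 is A2.
  So A2 = 7.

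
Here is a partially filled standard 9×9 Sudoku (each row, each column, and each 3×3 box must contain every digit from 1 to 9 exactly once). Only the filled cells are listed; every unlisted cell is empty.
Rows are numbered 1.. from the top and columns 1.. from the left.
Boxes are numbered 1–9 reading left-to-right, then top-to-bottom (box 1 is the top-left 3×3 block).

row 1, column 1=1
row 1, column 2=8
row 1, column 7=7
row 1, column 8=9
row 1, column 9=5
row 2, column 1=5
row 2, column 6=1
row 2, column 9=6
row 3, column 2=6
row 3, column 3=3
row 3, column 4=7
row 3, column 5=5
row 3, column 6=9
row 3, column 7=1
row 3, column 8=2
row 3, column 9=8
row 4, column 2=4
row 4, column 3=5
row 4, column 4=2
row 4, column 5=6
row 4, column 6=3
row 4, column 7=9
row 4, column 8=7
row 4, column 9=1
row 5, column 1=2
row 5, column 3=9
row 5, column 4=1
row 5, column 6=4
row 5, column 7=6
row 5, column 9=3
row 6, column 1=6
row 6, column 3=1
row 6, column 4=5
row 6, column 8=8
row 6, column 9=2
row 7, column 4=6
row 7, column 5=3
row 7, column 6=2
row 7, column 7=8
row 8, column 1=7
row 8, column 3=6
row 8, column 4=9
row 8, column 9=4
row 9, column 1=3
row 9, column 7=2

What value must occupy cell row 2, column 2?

Cell row 2, column 2 itself could take any of {2, 7, 9} by direct elimination.
Consider where 9 can go in box 1.
row 1, column 3 is out (row 1 already has a 9).
row 2, column 3 is out (column 3 already has a 9).
row 3, column 1 is out (row 3 already has a 9).
So the only cell in box 1 that can hold 9 is row 2, column 2.
Therefore row 2, column 2 = 9.

9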